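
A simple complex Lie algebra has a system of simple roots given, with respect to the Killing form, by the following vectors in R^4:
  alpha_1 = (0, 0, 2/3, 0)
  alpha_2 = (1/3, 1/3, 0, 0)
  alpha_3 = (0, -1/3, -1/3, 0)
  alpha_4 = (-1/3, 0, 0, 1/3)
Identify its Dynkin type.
Compute the Cartan integers a_ij = 2(alpha_i, alpha_j)/(alpha_j, alpha_j); the resulting 4x4 Cartan matrix is
[[2, 0, -2, 0], [0, 2, -1, -1], [-1, -1, 2, 0], [0, -1, 0, 2]].
The roots have two lengths (squared-length ratio 2:1); the short ones are alpha_{2,3,4}. The associated Dynkin diagram is a chain of 4 nodes with a double edge at one end; the terminal node there is the unique long simple root (C_4), so the type is C_4 (the algebra sp(8)).

C_4 (sp(8))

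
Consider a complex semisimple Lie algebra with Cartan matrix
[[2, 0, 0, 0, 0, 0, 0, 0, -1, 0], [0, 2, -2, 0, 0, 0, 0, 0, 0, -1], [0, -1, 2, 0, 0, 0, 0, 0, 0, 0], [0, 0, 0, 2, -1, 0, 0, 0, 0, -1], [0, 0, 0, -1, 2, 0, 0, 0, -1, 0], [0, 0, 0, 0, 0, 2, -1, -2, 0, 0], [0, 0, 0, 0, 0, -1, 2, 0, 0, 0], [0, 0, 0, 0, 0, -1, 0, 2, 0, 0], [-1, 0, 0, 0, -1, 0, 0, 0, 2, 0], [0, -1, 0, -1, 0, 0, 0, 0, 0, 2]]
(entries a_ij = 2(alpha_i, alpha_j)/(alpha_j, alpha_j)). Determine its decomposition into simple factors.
The diagram associated to this matrix has two connected components: the simple roots {alpha_6, alpha_7, alpha_8} form a chain of 3 nodes with a double edge at one end; the terminal node there is the unique short simple root (B_3), and {alpha_1, alpha_2, alpha_3, alpha_4, alpha_5, alpha_9, alpha_10} form a chain of 7 nodes with a double edge at one end; the terminal node there is the unique short simple root (B_7). A semisimple Lie algebra decomposes uniquely as the direct sum of simple ideals, one per connected component of its Dynkin diagram, so g ≅ B_3 ⊕ B_7 (dimension 21 + 105 = 126).

type B_3 + type B_7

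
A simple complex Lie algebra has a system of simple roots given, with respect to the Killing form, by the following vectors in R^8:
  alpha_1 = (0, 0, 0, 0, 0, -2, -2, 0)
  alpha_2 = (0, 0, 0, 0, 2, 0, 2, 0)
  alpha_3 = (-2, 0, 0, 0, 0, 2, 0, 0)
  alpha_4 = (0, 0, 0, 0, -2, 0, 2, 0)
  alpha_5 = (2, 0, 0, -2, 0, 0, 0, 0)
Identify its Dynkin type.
D_5

Compute the Cartan integers a_ij = 2(alpha_i, alpha_j)/(alpha_j, alpha_j); the resulting 5x5 Cartan matrix is
[[2, -1, -1, -1, 0], [-1, 2, 0, 0, 0], [-1, 0, 2, 0, -1], [-1, 0, 0, 2, 0], [0, 0, -1, 0, 2]].
All simple roots have the same length, so the diagram is simply laced. The associated Dynkin diagram is a chain of 3 nodes with a fork of two nodes at one end (D_5), so the type is D_5 (the algebra so(10)).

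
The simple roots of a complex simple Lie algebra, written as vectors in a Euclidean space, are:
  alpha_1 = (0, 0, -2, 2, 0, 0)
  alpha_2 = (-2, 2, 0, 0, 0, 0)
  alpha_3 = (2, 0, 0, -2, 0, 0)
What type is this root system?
type A_3

Compute the Cartan integers a_ij = 2(alpha_i, alpha_j)/(alpha_j, alpha_j); the resulting 3x3 Cartan matrix is
[[2, 0, -1], [0, 2, -1], [-1, -1, 2]].
All simple roots have the same length, so the diagram is simply laced. The associated Dynkin diagram is a chain of 3 nodes with single edges (A_3), so the type is A_3 (the algebra sl(4)).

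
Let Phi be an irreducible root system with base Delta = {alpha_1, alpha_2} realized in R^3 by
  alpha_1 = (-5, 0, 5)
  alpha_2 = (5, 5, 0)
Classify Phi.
type A_2

Compute the Cartan integers a_ij = 2(alpha_i, alpha_j)/(alpha_j, alpha_j); the resulting 2x2 Cartan matrix is
[[2, -1], [-1, 2]].
All simple roots have the same length, so the diagram is simply laced. The associated Dynkin diagram is a chain of 2 nodes with single edges (A_2), so the type is A_2 (the algebra sl(3)).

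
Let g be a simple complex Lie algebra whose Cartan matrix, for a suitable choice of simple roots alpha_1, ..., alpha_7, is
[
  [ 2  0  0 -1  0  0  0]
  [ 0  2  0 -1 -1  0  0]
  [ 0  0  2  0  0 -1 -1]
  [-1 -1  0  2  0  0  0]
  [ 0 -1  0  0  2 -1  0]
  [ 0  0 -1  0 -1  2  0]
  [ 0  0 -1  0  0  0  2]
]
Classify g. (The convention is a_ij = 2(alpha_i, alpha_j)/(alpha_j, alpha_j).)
A7

The matrix has rank 7 with 2's on the diagonal. Reading the off-diagonal entries as Dynkin edges (a single edge where a_ij = a_ji = -1; a double or triple edge where a_ij * a_ji = 2 or 3), the diagram is a chain of 7 nodes with single edges (A_7). One simple-root ordering that puts it in standard form is (alpha_1, alpha_4, alpha_2, alpha_5, alpha_6, alpha_3, alpha_7). So the algebra is type A_7, i.e. sl(8).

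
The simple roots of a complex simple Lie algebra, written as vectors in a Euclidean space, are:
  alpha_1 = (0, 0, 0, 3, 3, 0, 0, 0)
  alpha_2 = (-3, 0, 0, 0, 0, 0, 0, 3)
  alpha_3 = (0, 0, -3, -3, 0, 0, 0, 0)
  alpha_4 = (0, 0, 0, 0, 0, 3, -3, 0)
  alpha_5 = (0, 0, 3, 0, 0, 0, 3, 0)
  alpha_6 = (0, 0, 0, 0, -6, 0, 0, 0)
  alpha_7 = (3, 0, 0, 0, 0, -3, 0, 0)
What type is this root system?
Compute the Cartan integers a_ij = 2(alpha_i, alpha_j)/(alpha_j, alpha_j); the resulting 7x7 Cartan matrix is
[[2, 0, -1, 0, 0, -1, 0], [0, 2, 0, 0, 0, 0, -1], [-1, 0, 2, 0, -1, 0, 0], [0, 0, 0, 2, -1, 0, -1], [0, 0, -1, -1, 2, 0, 0], [-2, 0, 0, 0, 0, 2, 0], [0, -1, 0, -1, 0, 0, 2]].
The roots have two lengths (squared-length ratio 2:1); the short ones are alpha_{1,2,3,4,5,7}. The associated Dynkin diagram is a chain of 7 nodes with a double edge at one end; the terminal node there is the unique long simple root (C_7), so the type is C_7 (the algebra sp(14)).

C_7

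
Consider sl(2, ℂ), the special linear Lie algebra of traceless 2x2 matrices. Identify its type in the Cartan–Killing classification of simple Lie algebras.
type A_1

This is sl(2), which has dimension 2^2 - 1 = 3 and rank 2 - 1 = 1 (a Cartan subalgebra is the diagonal traceless matrices). In the classification of classical Lie algebras, the special linear algebra sl(n+1) has type A_n; here n = 1, so the Dynkin diagram is a chain of 1 nodes with single edges (A_1). Hence the type is A_1.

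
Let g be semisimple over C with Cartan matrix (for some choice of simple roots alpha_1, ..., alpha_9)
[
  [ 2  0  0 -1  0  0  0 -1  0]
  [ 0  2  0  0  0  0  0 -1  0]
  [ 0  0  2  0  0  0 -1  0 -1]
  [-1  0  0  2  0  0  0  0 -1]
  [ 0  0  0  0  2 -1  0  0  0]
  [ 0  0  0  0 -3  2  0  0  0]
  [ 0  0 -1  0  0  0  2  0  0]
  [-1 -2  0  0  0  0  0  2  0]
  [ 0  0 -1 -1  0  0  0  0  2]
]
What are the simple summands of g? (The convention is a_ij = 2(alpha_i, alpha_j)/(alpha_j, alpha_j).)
B_7 (so(15)) ⊕ G_2

The diagram associated to this matrix has two connected components: the simple roots {alpha_1, alpha_2, alpha_3, alpha_4, alpha_7, alpha_8, alpha_9} form a chain of 7 nodes with a double edge at one end; the terminal node there is the unique short simple root (B_7), and {alpha_5, alpha_6} form two nodes joined by a triple edge (G_2). A semisimple Lie algebra decomposes uniquely as the direct sum of simple ideals, one per connected component of its Dynkin diagram, so g ≅ B_7 ⊕ G_2 (dimension 105 + 14 = 119).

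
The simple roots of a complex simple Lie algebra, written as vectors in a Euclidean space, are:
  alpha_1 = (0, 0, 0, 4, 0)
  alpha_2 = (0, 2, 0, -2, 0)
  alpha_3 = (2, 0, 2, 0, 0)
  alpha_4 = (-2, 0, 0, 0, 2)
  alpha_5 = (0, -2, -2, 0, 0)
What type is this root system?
C_5 (sp(10))

Compute the Cartan integers a_ij = 2(alpha_i, alpha_j)/(alpha_j, alpha_j); the resulting 5x5 Cartan matrix is
[[2, -2, 0, 0, 0], [-1, 2, 0, 0, -1], [0, 0, 2, -1, -1], [0, 0, -1, 2, 0], [0, -1, -1, 0, 2]].
The roots have two lengths (squared-length ratio 2:1); the short ones are alpha_{2,3,4,5}. The associated Dynkin diagram is a chain of 5 nodes with a double edge at one end; the terminal node there is the unique long simple root (C_5), so the type is C_5 (the algebra sp(10)).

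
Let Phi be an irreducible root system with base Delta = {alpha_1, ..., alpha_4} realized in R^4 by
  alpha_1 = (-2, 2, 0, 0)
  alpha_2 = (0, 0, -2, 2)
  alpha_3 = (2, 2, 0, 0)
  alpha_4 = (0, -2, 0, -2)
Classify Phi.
type D_4

Compute the Cartan integers a_ij = 2(alpha_i, alpha_j)/(alpha_j, alpha_j); the resulting 4x4 Cartan matrix is
[[2, 0, 0, -1], [0, 2, 0, -1], [0, 0, 2, -1], [-1, -1, -1, 2]].
All simple roots have the same length, so the diagram is simply laced. The associated Dynkin diagram is a chain of 2 nodes with a fork of two nodes at one end (D_4), so the type is D_4 (the algebra so(8)).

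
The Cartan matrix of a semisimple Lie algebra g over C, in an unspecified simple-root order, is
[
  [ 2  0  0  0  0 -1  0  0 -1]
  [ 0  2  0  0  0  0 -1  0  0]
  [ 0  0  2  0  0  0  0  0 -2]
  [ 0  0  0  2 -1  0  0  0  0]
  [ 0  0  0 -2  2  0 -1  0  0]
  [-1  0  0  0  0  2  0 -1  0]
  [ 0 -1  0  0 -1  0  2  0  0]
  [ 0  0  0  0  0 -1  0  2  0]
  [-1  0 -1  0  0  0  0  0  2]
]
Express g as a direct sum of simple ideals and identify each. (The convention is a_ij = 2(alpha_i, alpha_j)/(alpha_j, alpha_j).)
B_4 (so(9)) ⊕ C_5 (sp(10))

The diagram associated to this matrix has two connected components: the simple roots {alpha_2, alpha_4, alpha_5, alpha_7} form a chain of 4 nodes with a double edge at one end; the terminal node there is the unique short simple root (B_4), and {alpha_1, alpha_3, alpha_6, alpha_8, alpha_9} form a chain of 5 nodes with a double edge at one end; the terminal node there is the unique long simple root (C_5). A semisimple Lie algebra decomposes uniquely as the direct sum of simple ideals, one per connected component of its Dynkin diagram, so g ≅ B_4 ⊕ C_5 (dimension 36 + 55 = 91).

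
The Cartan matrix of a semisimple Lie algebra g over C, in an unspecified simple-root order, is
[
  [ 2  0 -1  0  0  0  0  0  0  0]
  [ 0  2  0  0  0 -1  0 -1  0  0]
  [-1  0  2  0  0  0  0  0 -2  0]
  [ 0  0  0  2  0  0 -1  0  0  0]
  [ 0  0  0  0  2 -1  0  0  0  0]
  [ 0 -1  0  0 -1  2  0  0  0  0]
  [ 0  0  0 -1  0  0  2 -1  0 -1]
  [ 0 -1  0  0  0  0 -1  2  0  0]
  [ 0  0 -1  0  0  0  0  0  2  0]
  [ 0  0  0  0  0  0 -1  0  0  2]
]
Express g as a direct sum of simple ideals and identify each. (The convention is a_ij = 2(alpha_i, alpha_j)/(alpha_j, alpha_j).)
B_3 (so(7)) ⊕ D_7 (so(14))

The diagram associated to this matrix has two connected components: the simple roots {alpha_1, alpha_3, alpha_9} form a chain of 3 nodes with a double edge at one end; the terminal node there is the unique short simple root (B_3), and {alpha_2, alpha_4, alpha_5, alpha_6, alpha_7, alpha_8, alpha_10} form a chain of 5 nodes with a fork of two nodes at one end (D_7). A semisimple Lie algebra decomposes uniquely as the direct sum of simple ideals, one per connected component of its Dynkin diagram, so g ≅ B_3 ⊕ D_7 (dimension 21 + 91 = 112).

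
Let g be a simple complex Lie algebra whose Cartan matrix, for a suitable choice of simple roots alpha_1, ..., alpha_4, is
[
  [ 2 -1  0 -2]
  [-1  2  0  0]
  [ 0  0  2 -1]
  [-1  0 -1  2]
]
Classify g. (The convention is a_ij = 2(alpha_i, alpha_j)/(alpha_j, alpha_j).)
F_4

The matrix has rank 4 with 2's on the diagonal. Reading the off-diagonal entries as Dynkin edges (a single edge where a_ij = a_ji = -1; a double or triple edge where a_ij * a_ji = 2 or 3), the diagram is a chain of 4 nodes with a double edge between the middle two (F_4). One simple-root ordering that puts it in standard form is (alpha_2, alpha_1, alpha_4, alpha_3). So the algebra is type F_4.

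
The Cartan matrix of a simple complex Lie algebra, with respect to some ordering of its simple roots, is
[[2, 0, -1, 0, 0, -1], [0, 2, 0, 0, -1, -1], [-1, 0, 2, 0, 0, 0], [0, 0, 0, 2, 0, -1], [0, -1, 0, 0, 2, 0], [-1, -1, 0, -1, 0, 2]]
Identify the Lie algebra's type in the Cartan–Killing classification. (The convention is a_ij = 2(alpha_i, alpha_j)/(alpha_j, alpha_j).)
type E_6

The matrix has rank 6 with 2's on the diagonal. Reading the off-diagonal entries as Dynkin edges (a single edge where a_ij = a_ji = -1; a double or triple edge where a_ij * a_ji = 2 or 3), the diagram is a chain of 5 nodes with one extra node attached to the third node from one end (E_6). One simple-root ordering that puts it in standard form is (alpha_5, alpha_4, alpha_2, alpha_6, alpha_1, alpha_3). So the algebra is type E_6.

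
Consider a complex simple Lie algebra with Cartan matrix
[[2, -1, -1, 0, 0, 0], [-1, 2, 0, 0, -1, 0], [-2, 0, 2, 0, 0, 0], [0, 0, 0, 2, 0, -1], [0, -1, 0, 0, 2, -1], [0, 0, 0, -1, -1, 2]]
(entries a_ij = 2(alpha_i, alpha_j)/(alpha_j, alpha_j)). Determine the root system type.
The matrix has rank 6 with 2's on the diagonal. Reading the off-diagonal entries as Dynkin edges (a single edge where a_ij = a_ji = -1; a double or triple edge where a_ij * a_ji = 2 or 3), the diagram is a chain of 6 nodes with a double edge at one end; the terminal node there is the unique long simple root (C_6). One simple-root ordering that puts it in standard form is (alpha_4, alpha_6, alpha_5, alpha_2, alpha_1, alpha_3). So the algebra is type C_6, i.e. sp(12).

type C_6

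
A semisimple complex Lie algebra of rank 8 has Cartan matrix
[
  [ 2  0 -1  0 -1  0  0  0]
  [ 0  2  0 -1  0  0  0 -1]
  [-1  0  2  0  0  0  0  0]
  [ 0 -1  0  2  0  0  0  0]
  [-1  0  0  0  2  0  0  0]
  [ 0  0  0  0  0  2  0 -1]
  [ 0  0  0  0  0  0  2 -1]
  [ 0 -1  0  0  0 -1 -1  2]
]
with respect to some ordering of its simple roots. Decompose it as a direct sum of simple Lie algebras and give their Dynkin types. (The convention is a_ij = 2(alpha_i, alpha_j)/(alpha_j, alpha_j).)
The diagram associated to this matrix has two connected components: the simple roots {alpha_1, alpha_3, alpha_5} form a chain of 3 nodes with single edges (A_3), and {alpha_2, alpha_4, alpha_6, alpha_7, alpha_8} form a chain of 3 nodes with a fork of two nodes at one end (D_5). A semisimple Lie algebra decomposes uniquely as the direct sum of simple ideals, one per connected component of its Dynkin diagram, so g ≅ A_3 ⊕ D_5 (dimension 15 + 45 = 60).

A_3 (sl(4)) + D_5 (so(10))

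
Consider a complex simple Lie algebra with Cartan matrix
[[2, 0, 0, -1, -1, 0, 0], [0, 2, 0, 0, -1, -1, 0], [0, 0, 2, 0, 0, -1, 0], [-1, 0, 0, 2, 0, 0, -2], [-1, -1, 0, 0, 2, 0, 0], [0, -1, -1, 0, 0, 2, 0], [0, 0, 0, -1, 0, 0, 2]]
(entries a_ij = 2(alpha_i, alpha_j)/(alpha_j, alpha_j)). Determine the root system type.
The matrix has rank 7 with 2's on the diagonal. Reading the off-diagonal entries as Dynkin edges (a single edge where a_ij = a_ji = -1; a double or triple edge where a_ij * a_ji = 2 or 3), the diagram is a chain of 7 nodes with a double edge at one end; the terminal node there is the unique short simple root (B_7). One simple-root ordering that puts it in standard form is (alpha_3, alpha_6, alpha_2, alpha_5, alpha_1, alpha_4, alpha_7). So the algebra is type B_7, i.e. so(15).

B7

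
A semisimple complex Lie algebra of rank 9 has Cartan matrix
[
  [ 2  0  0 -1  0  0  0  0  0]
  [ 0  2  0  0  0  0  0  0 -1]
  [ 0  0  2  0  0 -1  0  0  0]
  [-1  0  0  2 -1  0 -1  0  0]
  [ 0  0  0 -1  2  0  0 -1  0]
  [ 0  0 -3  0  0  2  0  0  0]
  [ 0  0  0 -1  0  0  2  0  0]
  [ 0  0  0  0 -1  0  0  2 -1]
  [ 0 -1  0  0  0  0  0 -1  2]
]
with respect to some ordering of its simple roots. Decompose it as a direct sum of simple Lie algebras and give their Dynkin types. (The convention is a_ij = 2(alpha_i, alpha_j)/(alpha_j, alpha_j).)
The diagram associated to this matrix has two connected components: the simple roots {alpha_1, alpha_2, alpha_4, alpha_5, alpha_7, alpha_8, alpha_9} form a chain of 5 nodes with a fork of two nodes at one end (D_7), and {alpha_3, alpha_6} form two nodes joined by a triple edge (G_2). A semisimple Lie algebra decomposes uniquely as the direct sum of simple ideals, one per connected component of its Dynkin diagram, so g ≅ D_7 ⊕ G_2 (dimension 91 + 14 = 105).

type D_7 + type G_2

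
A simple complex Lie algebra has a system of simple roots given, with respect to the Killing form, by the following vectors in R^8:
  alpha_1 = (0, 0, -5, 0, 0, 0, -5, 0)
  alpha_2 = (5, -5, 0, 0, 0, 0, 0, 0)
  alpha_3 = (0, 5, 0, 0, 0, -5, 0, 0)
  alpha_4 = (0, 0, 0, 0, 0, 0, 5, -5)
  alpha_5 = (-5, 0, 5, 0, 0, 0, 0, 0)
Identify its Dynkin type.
Compute the Cartan integers a_ij = 2(alpha_i, alpha_j)/(alpha_j, alpha_j); the resulting 5x5 Cartan matrix is
[[2, 0, 0, -1, -1], [0, 2, -1, 0, -1], [0, -1, 2, 0, 0], [-1, 0, 0, 2, 0], [-1, -1, 0, 0, 2]].
All simple roots have the same length, so the diagram is simply laced. The associated Dynkin diagram is a chain of 5 nodes with single edges (A_5), so the type is A_5 (the algebra sl(6)).

A_5 (sl(6))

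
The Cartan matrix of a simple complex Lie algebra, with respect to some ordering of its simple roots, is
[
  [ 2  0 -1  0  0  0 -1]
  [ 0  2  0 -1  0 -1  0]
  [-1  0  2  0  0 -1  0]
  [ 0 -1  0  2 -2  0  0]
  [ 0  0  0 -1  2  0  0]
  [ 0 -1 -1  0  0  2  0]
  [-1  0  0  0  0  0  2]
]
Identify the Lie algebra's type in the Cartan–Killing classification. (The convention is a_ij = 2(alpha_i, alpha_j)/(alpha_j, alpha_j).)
B7

The matrix has rank 7 with 2's on the diagonal. Reading the off-diagonal entries as Dynkin edges (a single edge where a_ij = a_ji = -1; a double or triple edge where a_ij * a_ji = 2 or 3), the diagram is a chain of 7 nodes with a double edge at one end; the terminal node there is the unique short simple root (B_7). One simple-root ordering that puts it in standard form is (alpha_7, alpha_1, alpha_3, alpha_6, alpha_2, alpha_4, alpha_5). So the algebra is type B_7, i.e. so(15).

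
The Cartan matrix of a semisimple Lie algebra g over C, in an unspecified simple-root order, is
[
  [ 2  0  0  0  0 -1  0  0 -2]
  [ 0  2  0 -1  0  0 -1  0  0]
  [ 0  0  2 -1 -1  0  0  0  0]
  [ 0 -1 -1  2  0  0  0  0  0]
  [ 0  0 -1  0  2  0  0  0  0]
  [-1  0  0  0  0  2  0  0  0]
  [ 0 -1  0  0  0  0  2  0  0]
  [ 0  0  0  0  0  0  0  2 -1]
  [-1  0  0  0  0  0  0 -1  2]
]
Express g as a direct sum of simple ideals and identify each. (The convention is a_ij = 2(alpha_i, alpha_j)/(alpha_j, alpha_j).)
A_5 (sl(6)) ⊕ F_4

The diagram associated to this matrix has two connected components: the simple roots {alpha_2, alpha_3, alpha_4, alpha_5, alpha_7} form a chain of 5 nodes with single edges (A_5), and {alpha_1, alpha_6, alpha_8, alpha_9} form a chain of 4 nodes with a double edge between the middle two (F_4). A semisimple Lie algebra decomposes uniquely as the direct sum of simple ideals, one per connected component of its Dynkin diagram, so g ≅ A_5 ⊕ F_4 (dimension 35 + 52 = 87).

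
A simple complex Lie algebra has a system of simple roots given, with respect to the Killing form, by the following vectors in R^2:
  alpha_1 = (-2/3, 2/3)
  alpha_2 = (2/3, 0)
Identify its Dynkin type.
B_2 (so(5))

Compute the Cartan integers a_ij = 2(alpha_i, alpha_j)/(alpha_j, alpha_j); the resulting 2x2 Cartan matrix is
[[2, -2], [-1, 2]].
The roots have two lengths (squared-length ratio 2:1); the short ones are alpha_{2}. The associated Dynkin diagram is a chain of 2 nodes with a double edge at one end; the terminal node there is the unique short simple root (B_2), so the type is B_2 (the algebra so(5)).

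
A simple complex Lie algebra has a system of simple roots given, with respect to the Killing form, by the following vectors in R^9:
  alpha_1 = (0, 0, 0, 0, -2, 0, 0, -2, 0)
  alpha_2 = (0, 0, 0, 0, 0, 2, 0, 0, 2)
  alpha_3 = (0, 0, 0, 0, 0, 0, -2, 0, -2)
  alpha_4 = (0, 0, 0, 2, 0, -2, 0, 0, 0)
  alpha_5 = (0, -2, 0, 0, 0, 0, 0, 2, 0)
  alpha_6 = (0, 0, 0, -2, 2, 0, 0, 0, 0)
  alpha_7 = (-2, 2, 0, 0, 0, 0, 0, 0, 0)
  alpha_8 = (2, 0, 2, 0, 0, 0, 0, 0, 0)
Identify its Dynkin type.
type A_8

Compute the Cartan integers a_ij = 2(alpha_i, alpha_j)/(alpha_j, alpha_j); the resulting 8x8 Cartan matrix is
[[2, 0, 0, 0, -1, -1, 0, 0], [0, 2, -1, -1, 0, 0, 0, 0], [0, -1, 2, 0, 0, 0, 0, 0], [0, -1, 0, 2, 0, -1, 0, 0], [-1, 0, 0, 0, 2, 0, -1, 0], [-1, 0, 0, -1, 0, 2, 0, 0], [0, 0, 0, 0, -1, 0, 2, -1], [0, 0, 0, 0, 0, 0, -1, 2]].
All simple roots have the same length, so the diagram is simply laced. The associated Dynkin diagram is a chain of 8 nodes with single edges (A_8), so the type is A_8 (the algebra sl(9)).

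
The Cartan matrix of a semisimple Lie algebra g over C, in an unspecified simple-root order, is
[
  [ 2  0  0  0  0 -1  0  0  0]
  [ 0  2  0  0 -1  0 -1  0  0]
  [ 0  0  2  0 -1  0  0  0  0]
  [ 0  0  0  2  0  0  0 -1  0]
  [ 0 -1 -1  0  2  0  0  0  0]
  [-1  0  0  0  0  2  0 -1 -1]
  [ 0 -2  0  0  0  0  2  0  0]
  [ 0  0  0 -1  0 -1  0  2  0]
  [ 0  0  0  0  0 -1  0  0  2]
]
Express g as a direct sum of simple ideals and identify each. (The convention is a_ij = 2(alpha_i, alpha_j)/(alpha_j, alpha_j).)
C_4 + D_5

The diagram associated to this matrix has two connected components: the simple roots {alpha_2, alpha_3, alpha_5, alpha_7} form a chain of 4 nodes with a double edge at one end; the terminal node there is the unique long simple root (C_4), and {alpha_1, alpha_4, alpha_6, alpha_8, alpha_9} form a chain of 3 nodes with a fork of two nodes at one end (D_5). A semisimple Lie algebra decomposes uniquely as the direct sum of simple ideals, one per connected component of its Dynkin diagram, so g ≅ C_4 ⊕ D_5 (dimension 36 + 45 = 81).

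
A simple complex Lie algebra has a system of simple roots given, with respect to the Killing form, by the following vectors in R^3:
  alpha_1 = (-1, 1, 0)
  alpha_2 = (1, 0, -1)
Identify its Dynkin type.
type A_2

Compute the Cartan integers a_ij = 2(alpha_i, alpha_j)/(alpha_j, alpha_j); the resulting 2x2 Cartan matrix is
[[2, -1], [-1, 2]].
All simple roots have the same length, so the diagram is simply laced. The associated Dynkin diagram is a chain of 2 nodes with single edges (A_2), so the type is A_2 (the algebra sl(3)).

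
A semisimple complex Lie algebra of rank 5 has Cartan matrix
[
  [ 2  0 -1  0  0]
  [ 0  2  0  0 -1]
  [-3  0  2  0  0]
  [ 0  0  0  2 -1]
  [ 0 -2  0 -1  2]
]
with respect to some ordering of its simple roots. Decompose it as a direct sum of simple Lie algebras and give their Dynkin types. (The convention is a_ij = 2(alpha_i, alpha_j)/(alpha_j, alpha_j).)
B_3 (so(7)) + G_2

The diagram associated to this matrix has two connected components: the simple roots {alpha_2, alpha_4, alpha_5} form a chain of 3 nodes with a double edge at one end; the terminal node there is the unique short simple root (B_3), and {alpha_1, alpha_3} form two nodes joined by a triple edge (G_2). A semisimple Lie algebra decomposes uniquely as the direct sum of simple ideals, one per connected component of its Dynkin diagram, so g ≅ B_3 ⊕ G_2 (dimension 21 + 14 = 35).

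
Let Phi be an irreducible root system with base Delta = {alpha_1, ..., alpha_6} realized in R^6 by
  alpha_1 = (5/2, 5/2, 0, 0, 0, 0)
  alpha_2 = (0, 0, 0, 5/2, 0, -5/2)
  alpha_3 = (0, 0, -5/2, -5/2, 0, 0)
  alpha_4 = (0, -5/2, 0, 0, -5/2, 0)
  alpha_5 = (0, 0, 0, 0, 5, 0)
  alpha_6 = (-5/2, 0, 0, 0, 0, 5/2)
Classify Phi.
Compute the Cartan integers a_ij = 2(alpha_i, alpha_j)/(alpha_j, alpha_j); the resulting 6x6 Cartan matrix is
[[2, 0, 0, -1, 0, -1], [0, 2, -1, 0, 0, -1], [0, -1, 2, 0, 0, 0], [-1, 0, 0, 2, -1, 0], [0, 0, 0, -2, 2, 0], [-1, -1, 0, 0, 0, 2]].
The roots have two lengths (squared-length ratio 2:1); the short ones are alpha_{1,2,3,4,6}. The associated Dynkin diagram is a chain of 6 nodes with a double edge at one end; the terminal node there is the unique long simple root (C_6), so the type is C_6 (the algebra sp(12)).

C_6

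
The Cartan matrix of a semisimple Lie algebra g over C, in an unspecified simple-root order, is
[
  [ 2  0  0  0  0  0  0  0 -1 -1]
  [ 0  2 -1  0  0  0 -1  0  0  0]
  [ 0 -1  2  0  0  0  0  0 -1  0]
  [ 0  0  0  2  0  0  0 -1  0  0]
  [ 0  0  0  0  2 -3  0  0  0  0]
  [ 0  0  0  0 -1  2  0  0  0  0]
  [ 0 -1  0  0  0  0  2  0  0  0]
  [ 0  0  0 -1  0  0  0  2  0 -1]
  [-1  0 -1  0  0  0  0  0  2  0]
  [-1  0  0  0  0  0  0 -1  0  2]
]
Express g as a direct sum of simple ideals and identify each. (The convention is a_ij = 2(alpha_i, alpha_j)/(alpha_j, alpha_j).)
The diagram associated to this matrix has two connected components: the simple roots {alpha_1, alpha_2, alpha_3, alpha_4, alpha_7, alpha_8, alpha_9, alpha_10} form a chain of 8 nodes with single edges (A_8), and {alpha_5, alpha_6} form two nodes joined by a triple edge (G_2). A semisimple Lie algebra decomposes uniquely as the direct sum of simple ideals, one per connected component of its Dynkin diagram, so g ≅ A_8 ⊕ G_2 (dimension 80 + 14 = 94).

A8 ⊕ G2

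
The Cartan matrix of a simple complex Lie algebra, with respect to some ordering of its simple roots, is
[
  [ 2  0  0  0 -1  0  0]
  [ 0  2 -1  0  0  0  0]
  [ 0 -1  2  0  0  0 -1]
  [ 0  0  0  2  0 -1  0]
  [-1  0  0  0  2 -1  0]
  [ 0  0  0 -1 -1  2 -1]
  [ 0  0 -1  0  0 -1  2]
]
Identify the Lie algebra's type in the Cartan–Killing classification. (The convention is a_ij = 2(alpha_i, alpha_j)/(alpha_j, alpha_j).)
The matrix has rank 7 with 2's on the diagonal. Reading the off-diagonal entries as Dynkin edges (a single edge where a_ij = a_ji = -1; a double or triple edge where a_ij * a_ji = 2 or 3), the diagram is a chain of 6 nodes with one extra node attached to the third node from one end (E_7). One simple-root ordering that puts it in standard form is (alpha_1, alpha_4, alpha_5, alpha_6, alpha_7, alpha_3, alpha_2). So the algebra is type E_7.

E7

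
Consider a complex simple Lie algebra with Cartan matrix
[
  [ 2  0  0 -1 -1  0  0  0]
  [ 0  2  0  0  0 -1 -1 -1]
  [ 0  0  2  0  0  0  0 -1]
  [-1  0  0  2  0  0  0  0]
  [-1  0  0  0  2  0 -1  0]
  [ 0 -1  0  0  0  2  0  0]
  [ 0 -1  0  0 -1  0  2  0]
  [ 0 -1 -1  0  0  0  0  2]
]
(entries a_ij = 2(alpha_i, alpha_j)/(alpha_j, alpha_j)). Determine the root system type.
The matrix has rank 8 with 2's on the diagonal. Reading the off-diagonal entries as Dynkin edges (a single edge where a_ij = a_ji = -1; a double or triple edge where a_ij * a_ji = 2 or 3), the diagram is a chain of 7 nodes with one extra node attached to the third node from one end (E_8). One simple-root ordering that puts it in standard form is (alpha_3, alpha_6, alpha_8, alpha_2, alpha_7, alpha_5, alpha_1, alpha_4). So the algebra is type E_8.

E_8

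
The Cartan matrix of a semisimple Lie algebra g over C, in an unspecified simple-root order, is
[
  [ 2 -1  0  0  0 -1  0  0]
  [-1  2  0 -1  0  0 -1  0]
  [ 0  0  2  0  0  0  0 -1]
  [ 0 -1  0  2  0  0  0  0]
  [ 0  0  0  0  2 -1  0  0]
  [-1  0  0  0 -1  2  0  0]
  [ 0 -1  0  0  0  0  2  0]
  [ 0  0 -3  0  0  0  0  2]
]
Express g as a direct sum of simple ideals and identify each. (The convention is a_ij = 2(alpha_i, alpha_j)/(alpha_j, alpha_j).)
The diagram associated to this matrix has two connected components: the simple roots {alpha_1, alpha_2, alpha_4, alpha_5, alpha_6, alpha_7} form a chain of 4 nodes with a fork of two nodes at one end (D_6), and {alpha_3, alpha_8} form two nodes joined by a triple edge (G_2). A semisimple Lie algebra decomposes uniquely as the direct sum of simple ideals, one per connected component of its Dynkin diagram, so g ≅ D_6 ⊕ G_2 (dimension 66 + 14 = 80).

D_6 (so(12)) ⊕ G_2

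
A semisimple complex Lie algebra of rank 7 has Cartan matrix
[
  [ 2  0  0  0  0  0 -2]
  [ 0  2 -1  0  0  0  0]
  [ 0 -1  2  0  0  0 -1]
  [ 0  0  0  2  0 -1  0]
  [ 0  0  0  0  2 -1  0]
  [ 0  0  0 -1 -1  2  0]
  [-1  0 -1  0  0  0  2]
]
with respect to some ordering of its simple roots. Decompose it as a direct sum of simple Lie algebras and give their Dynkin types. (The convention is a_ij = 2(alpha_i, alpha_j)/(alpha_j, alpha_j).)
The diagram associated to this matrix has two connected components: the simple roots {alpha_4, alpha_5, alpha_6} form a chain of 3 nodes with single edges (A_3), and {alpha_1, alpha_2, alpha_3, alpha_7} form a chain of 4 nodes with a double edge at one end; the terminal node there is the unique long simple root (C_4). A semisimple Lie algebra decomposes uniquely as the direct sum of simple ideals, one per connected component of its Dynkin diagram, so g ≅ A_3 ⊕ C_4 (dimension 15 + 36 = 51).

A_3 ⊕ C_4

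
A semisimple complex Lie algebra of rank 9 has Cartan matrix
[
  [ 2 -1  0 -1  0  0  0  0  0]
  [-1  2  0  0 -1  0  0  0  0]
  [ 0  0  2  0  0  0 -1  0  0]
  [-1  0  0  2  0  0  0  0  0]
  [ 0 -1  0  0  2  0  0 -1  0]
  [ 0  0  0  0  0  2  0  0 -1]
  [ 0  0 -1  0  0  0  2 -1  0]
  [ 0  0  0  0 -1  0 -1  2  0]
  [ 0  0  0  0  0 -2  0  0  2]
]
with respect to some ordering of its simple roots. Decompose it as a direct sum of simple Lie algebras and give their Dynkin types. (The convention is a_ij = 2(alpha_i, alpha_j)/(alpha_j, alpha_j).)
The diagram associated to this matrix has two connected components: the simple roots {alpha_1, alpha_2, alpha_3, alpha_4, alpha_5, alpha_7, alpha_8} form a chain of 7 nodes with single edges (A_7), and {alpha_6, alpha_9} form a chain of 2 nodes with a double edge at one end; the terminal node there is the unique short simple root (B_2). A semisimple Lie algebra decomposes uniquely as the direct sum of simple ideals, one per connected component of its Dynkin diagram, so g ≅ A_7 ⊕ B_2 (dimension 63 + 10 = 73).

A_7 ⊕ B_2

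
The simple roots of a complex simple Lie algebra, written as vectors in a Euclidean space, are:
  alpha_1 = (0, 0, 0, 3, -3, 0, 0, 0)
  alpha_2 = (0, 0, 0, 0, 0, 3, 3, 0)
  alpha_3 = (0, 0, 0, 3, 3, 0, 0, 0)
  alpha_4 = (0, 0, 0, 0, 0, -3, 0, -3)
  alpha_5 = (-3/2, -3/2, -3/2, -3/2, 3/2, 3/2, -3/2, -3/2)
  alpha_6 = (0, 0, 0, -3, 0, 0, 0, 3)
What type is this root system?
Compute the Cartan integers a_ij = 2(alpha_i, alpha_j)/(alpha_j, alpha_j); the resulting 6x6 Cartan matrix is
[[2, 0, 0, 0, -1, -1], [0, 2, 0, -1, 0, 0], [0, 0, 2, 0, 0, -1], [0, -1, 0, 2, 0, -1], [-1, 0, 0, 0, 2, 0], [-1, 0, -1, -1, 0, 2]].
All simple roots have the same length, so the diagram is simply laced. The associated Dynkin diagram is a chain of 5 nodes with one extra node attached to the third node from one end (E_6), so the type is E_6.

E6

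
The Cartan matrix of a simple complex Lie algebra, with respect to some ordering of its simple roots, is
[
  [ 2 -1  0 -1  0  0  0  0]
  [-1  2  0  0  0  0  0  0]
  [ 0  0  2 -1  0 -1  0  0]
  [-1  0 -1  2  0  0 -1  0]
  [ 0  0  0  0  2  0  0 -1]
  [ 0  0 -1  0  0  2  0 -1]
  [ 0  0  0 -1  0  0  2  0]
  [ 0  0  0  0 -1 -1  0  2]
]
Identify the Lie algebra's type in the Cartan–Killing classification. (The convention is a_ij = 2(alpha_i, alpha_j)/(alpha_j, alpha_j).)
The matrix has rank 8 with 2's on the diagonal. Reading the off-diagonal entries as Dynkin edges (a single edge where a_ij = a_ji = -1; a double or triple edge where a_ij * a_ji = 2 or 3), the diagram is a chain of 7 nodes with one extra node attached to the third node from one end (E_8). One simple-root ordering that puts it in standard form is (alpha_2, alpha_7, alpha_1, alpha_4, alpha_3, alpha_6, alpha_8, alpha_5). So the algebra is type E_8.

E8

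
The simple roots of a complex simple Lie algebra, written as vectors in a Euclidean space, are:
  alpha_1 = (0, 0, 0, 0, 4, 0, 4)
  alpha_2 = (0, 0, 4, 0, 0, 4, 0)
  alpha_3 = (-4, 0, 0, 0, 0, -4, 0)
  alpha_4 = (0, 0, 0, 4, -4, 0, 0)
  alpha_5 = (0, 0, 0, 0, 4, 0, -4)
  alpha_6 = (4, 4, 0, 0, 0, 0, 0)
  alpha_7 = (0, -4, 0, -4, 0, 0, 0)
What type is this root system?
Compute the Cartan integers a_ij = 2(alpha_i, alpha_j)/(alpha_j, alpha_j); the resulting 7x7 Cartan matrix is
[[2, 0, 0, -1, 0, 0, 0], [0, 2, -1, 0, 0, 0, 0], [0, -1, 2, 0, 0, -1, 0], [-1, 0, 0, 2, -1, 0, -1], [0, 0, 0, -1, 2, 0, 0], [0, 0, -1, 0, 0, 2, -1], [0, 0, 0, -1, 0, -1, 2]].
All simple roots have the same length, so the diagram is simply laced. The associated Dynkin diagram is a chain of 5 nodes with a fork of two nodes at one end (D_7), so the type is D_7 (the algebra so(14)).

D_7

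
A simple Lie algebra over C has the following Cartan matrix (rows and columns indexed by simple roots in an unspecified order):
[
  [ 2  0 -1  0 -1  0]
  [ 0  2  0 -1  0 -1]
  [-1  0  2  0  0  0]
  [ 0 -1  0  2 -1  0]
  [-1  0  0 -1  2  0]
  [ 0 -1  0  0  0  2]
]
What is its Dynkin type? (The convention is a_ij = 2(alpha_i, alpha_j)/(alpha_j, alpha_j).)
A6

The matrix has rank 6 with 2's on the diagonal. Reading the off-diagonal entries as Dynkin edges (a single edge where a_ij = a_ji = -1; a double or triple edge where a_ij * a_ji = 2 or 3), the diagram is a chain of 6 nodes with single edges (A_6). One simple-root ordering that puts it in standard form is (alpha_6, alpha_2, alpha_4, alpha_5, alpha_1, alpha_3). So the algebra is type A_6, i.e. sl(7).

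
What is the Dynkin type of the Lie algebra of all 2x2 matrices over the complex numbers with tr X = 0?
This is sl(2), which has dimension 2^2 - 1 = 3 and rank 2 - 1 = 1 (a Cartan subalgebra is the diagonal traceless matrices). In the classification of classical Lie algebras, the special linear algebra sl(n+1) has type A_n; here n = 1, so the Dynkin diagram is a chain of 1 nodes with single edges (A_1). Hence the type is A_1.

A1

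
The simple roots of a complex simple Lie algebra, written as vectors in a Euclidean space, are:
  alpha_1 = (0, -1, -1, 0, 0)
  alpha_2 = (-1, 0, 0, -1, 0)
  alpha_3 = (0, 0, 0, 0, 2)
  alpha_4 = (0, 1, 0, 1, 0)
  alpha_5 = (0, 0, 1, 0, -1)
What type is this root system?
C5

Compute the Cartan integers a_ij = 2(alpha_i, alpha_j)/(alpha_j, alpha_j); the resulting 5x5 Cartan matrix is
[[2, 0, 0, -1, -1], [0, 2, 0, -1, 0], [0, 0, 2, 0, -2], [-1, -1, 0, 2, 0], [-1, 0, -1, 0, 2]].
The roots have two lengths (squared-length ratio 2:1); the short ones are alpha_{1,2,4,5}. The associated Dynkin diagram is a chain of 5 nodes with a double edge at one end; the terminal node there is the unique long simple root (C_5), so the type is C_5 (the algebra sp(10)).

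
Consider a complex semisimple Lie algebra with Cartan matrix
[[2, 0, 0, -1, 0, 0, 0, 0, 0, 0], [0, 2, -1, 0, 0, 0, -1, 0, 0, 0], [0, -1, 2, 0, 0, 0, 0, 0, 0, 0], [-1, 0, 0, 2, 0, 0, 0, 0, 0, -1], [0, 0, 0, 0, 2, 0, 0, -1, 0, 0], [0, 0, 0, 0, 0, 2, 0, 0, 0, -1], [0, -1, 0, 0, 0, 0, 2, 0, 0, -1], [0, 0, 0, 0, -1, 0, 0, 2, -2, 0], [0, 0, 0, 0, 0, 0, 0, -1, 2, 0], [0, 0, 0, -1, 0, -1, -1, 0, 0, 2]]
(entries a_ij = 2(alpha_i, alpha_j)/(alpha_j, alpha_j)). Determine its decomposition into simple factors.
The diagram associated to this matrix has two connected components: the simple roots {alpha_5, alpha_8, alpha_9} form a chain of 3 nodes with a double edge at one end; the terminal node there is the unique short simple root (B_3), and {alpha_1, alpha_2, alpha_3, alpha_4, alpha_6, alpha_7, alpha_10} form a chain of 6 nodes with one extra node attached to the third node from one end (E_7). A semisimple Lie algebra decomposes uniquely as the direct sum of simple ideals, one per connected component of its Dynkin diagram, so g ≅ B_3 ⊕ E_7 (dimension 21 + 133 = 154).

B3 + E7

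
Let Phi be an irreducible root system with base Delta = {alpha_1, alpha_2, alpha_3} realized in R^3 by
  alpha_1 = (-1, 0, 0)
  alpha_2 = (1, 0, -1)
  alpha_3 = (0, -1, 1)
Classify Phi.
B_3 (so(7))

Compute the Cartan integers a_ij = 2(alpha_i, alpha_j)/(alpha_j, alpha_j); the resulting 3x3 Cartan matrix is
[[2, -1, 0], [-2, 2, -1], [0, -1, 2]].
The roots have two lengths (squared-length ratio 2:1); the short ones are alpha_{1}. The associated Dynkin diagram is a chain of 3 nodes with a double edge at one end; the terminal node there is the unique short simple root (B_3), so the type is B_3 (the algebra so(7)).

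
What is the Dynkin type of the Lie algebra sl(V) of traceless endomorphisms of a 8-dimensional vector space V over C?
A_7 (sl(8))

This is sl(8), which has dimension 8^2 - 1 = 63 and rank 8 - 1 = 7 (a Cartan subalgebra is the diagonal traceless matrices). In the classification of classical Lie algebras, the special linear algebra sl(n+1) has type A_n; here n = 7, so the Dynkin diagram is a chain of 7 nodes with single edges (A_7). Hence the type is A_7.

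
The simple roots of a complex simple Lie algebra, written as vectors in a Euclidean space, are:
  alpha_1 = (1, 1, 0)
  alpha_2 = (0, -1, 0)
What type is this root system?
Compute the Cartan integers a_ij = 2(alpha_i, alpha_j)/(alpha_j, alpha_j); the resulting 2x2 Cartan matrix is
[[2, -2], [-1, 2]].
The roots have two lengths (squared-length ratio 2:1); the short ones are alpha_{2}. The associated Dynkin diagram is a chain of 2 nodes with a double edge at one end; the terminal node there is the unique short simple root (B_2), so the type is B_2 (the algebra so(5)).

type B_2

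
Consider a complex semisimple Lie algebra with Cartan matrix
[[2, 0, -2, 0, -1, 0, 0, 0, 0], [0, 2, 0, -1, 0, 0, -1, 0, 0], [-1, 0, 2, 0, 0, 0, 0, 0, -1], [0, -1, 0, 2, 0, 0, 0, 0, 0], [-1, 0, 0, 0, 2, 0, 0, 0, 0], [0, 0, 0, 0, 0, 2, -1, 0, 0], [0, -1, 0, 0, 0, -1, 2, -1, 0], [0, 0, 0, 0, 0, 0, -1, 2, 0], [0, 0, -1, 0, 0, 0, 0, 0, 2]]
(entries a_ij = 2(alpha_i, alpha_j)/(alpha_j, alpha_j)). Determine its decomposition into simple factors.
The diagram associated to this matrix has two connected components: the simple roots {alpha_2, alpha_4, alpha_6, alpha_7, alpha_8} form a chain of 3 nodes with a fork of two nodes at one end (D_5), and {alpha_1, alpha_3, alpha_5, alpha_9} form a chain of 4 nodes with a double edge between the middle two (F_4). A semisimple Lie algebra decomposes uniquely as the direct sum of simple ideals, one per connected component of its Dynkin diagram, so g ≅ D_5 ⊕ F_4 (dimension 45 + 52 = 97).

D_5 ⊕ F_4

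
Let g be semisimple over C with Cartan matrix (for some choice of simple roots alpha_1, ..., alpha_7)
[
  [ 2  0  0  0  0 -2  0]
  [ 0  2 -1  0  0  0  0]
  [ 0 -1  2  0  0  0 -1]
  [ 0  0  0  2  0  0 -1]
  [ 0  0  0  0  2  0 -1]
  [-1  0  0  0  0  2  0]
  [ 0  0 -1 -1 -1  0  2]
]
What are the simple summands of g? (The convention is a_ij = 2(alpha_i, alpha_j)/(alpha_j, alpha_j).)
The diagram associated to this matrix has two connected components: the simple roots {alpha_1, alpha_6} form a chain of 2 nodes with a double edge at one end; the terminal node there is the unique short simple root (B_2), and {alpha_2, alpha_3, alpha_4, alpha_5, alpha_7} form a chain of 3 nodes with a fork of two nodes at one end (D_5). A semisimple Lie algebra decomposes uniquely as the direct sum of simple ideals, one per connected component of its Dynkin diagram, so g ≅ B_2 ⊕ D_5 (dimension 10 + 45 = 55).

type B_2 ⊕ type D_5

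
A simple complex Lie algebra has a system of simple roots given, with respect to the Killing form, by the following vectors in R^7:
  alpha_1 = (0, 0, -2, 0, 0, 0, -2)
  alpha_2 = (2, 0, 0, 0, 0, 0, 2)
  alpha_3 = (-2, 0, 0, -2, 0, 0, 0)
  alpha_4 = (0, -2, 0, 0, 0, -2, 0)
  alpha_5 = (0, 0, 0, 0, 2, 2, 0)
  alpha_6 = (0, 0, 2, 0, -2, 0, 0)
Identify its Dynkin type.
A6

Compute the Cartan integers a_ij = 2(alpha_i, alpha_j)/(alpha_j, alpha_j); the resulting 6x6 Cartan matrix is
[[2, -1, 0, 0, 0, -1], [-1, 2, -1, 0, 0, 0], [0, -1, 2, 0, 0, 0], [0, 0, 0, 2, -1, 0], [0, 0, 0, -1, 2, -1], [-1, 0, 0, 0, -1, 2]].
All simple roots have the same length, so the diagram is simply laced. The associated Dynkin diagram is a chain of 6 nodes with single edges (A_6), so the type is A_6 (the algebra sl(7)).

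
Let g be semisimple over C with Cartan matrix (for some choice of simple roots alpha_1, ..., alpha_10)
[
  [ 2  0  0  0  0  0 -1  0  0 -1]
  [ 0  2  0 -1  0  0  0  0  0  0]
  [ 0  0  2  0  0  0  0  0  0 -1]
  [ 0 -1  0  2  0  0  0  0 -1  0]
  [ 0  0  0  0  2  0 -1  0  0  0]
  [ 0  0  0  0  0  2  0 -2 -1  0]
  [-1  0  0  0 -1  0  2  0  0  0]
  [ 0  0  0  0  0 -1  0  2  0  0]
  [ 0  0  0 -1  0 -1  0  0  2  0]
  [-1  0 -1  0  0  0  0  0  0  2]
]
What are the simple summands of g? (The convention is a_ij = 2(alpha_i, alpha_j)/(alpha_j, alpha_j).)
A_5 (sl(6)) + B_5 (so(11))

The diagram associated to this matrix has two connected components: the simple roots {alpha_1, alpha_3, alpha_5, alpha_7, alpha_10} form a chain of 5 nodes with single edges (A_5), and {alpha_2, alpha_4, alpha_6, alpha_8, alpha_9} form a chain of 5 nodes with a double edge at one end; the terminal node there is the unique short simple root (B_5). A semisimple Lie algebra decomposes uniquely as the direct sum of simple ideals, one per connected component of its Dynkin diagram, so g ≅ A_5 ⊕ B_5 (dimension 35 + 55 = 90).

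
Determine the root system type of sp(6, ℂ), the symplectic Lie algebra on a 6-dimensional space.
C3

This is sp(6), which has dimension 6(6+1)/2 = 21 and rank 6/2 = 3. In the classification of classical Lie algebras, the symplectic algebra sp(2n) has type C_n; here n = 3, so the Dynkin diagram is a chain of 3 nodes with a double edge at one end; the terminal node there is the unique long simple root (C_3). Hence the type is C_3.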